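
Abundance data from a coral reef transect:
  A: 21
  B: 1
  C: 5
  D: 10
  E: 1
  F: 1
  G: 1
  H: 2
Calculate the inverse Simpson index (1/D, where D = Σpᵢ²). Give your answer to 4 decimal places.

3.0732

Total N = 21+1+5+10+1+1+1+2 = 42, so the proportions are 0.5, 0.0238095, 0.1190476, 0.2380952, 0.0238095, 0.0238095, 0.0238095, 0.047619 (working shown to 7 dp, full precision carried).
D = 0.5² + 0.0238095² + 0.1190476² + 0.2380952² + 0.0238095² + 0.0238095² + 0.0238095² + 0.047619² = 0.2500000 + 0.0005669 + 0.0141723 + 0.0566893 + 0.0005669 + 0.0005669 + 0.0005669 + 0.0022676 = 0.3253968.
So 1/D = 3.073171, i.e. 3.0732 to 4 decimal places.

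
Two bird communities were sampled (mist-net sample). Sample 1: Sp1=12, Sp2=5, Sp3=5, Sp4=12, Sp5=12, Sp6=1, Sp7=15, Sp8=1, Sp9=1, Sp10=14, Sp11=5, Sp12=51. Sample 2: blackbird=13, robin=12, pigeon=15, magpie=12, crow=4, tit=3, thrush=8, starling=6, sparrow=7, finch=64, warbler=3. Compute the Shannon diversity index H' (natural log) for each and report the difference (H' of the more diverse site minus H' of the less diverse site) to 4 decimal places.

Sample 1: N=134, proportions 0.089552, 0.037313, 0.037313, 0.089552, 0.089552, 0.007463, 0.11194, 0.007463, 0.007463, 0.104478, 0.037313, 0.380597, giving H' = 1.974789 (working shown to 6 dp, full precision carried).
Sample 2: N=147, proportions 0.088435, 0.081633, 0.102041, 0.081633, 0.027211, 0.020408, 0.054422, 0.040816, 0.047619, 0.435374, 0.020408, giving H' = 1.909374.
Difference = |1.974789 − 1.909374| = 0.065415, i.e. 0.0654 to 4 decimal places.

0.0654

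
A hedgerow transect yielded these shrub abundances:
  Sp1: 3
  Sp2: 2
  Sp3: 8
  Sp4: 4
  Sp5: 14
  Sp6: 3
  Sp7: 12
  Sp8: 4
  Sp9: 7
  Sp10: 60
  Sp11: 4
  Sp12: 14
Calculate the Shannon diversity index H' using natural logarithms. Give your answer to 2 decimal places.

1.91

Total N = 3+2+8+4+14+3+12+4+7+60+4+14 = 135, so the proportions are 0.0222, 0.0148, 0.0593, 0.0296, 0.1037, 0.0222, 0.0889, 0.0296, 0.0519, 0.4444, 0.0296, 0.1037 (working shown to 4 dp, full precision carried).
Each pᵢ ln pᵢ term: 0.0222×(-3.8067)=-0.0846, 0.0148×(-4.2121)=-0.0624, 0.0593×(-2.8258)=-0.1675, 0.0296×(-3.5190)=-0.1043, 0.1037×(-2.2662)=-0.2350, 0.0222×(-3.8067)=-0.0846, 0.0889×(-2.4204)=-0.2151, 0.0296×(-3.5190)=-0.1043, 0.0519×(-2.9594)=-0.1534, 0.4444×(-0.8109)=-0.3604, 0.0296×(-3.5190)=-0.1043, 0.1037×(-2.2662)=-0.2350.
Sum = -1.9109, so H' = 1.91.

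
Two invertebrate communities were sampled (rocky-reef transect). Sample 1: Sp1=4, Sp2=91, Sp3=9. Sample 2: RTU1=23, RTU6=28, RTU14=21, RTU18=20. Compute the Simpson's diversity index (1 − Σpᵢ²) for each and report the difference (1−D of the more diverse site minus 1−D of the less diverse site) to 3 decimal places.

0.520

Sample 1: N=104, proportions 0.03846, 0.875, 0.08654, giving 1−D = 0.22541 (working shown to 5 dp, full precision carried).
Sample 2: N=92, proportions 0.25, 0.30435, 0.22826, 0.21739, giving 1−D = 0.74551.
Difference = |0.22541 − 0.74551| = 0.52010, i.e. 0.520 to 3 decimal places.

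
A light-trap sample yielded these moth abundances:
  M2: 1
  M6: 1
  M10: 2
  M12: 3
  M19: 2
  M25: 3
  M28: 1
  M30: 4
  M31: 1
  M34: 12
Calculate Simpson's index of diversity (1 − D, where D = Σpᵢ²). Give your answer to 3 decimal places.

0.789

Total N = 1+1+2+3+2+3+1+4+1+12 = 30, so the proportions are 0.03333, 0.03333, 0.06667, 0.1, 0.06667, 0.1, 0.03333, 0.13333, 0.03333, 0.4 (working shown to 5 dp, full precision carried).
D = 0.03333² + 0.03333² + 0.06667² + 0.1² + 0.06667² + 0.1² + 0.03333² + 0.13333² + 0.03333² + 0.4² = 0.00111 + 0.00111 + 0.00444 + 0.01000 + 0.00444 + 0.01000 + 0.00111 + 0.01778 + 0.00111 + 0.16000 = 0.21111.
So 1 − D = 0.78889, i.e. 0.789 to 3 decimal places.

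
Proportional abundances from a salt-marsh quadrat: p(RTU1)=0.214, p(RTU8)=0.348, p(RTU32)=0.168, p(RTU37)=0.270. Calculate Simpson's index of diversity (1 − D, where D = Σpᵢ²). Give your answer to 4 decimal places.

0.7320

D = 0.214² + 0.348² + 0.168² + 0.27² = 0.045796 + 0.121104 + 0.028224 + 0.072900 = 0.268024 (working shown to 6 dp, full precision carried).
So 1 − D = 0.731976, i.e. 0.7320 to 4 decimal places.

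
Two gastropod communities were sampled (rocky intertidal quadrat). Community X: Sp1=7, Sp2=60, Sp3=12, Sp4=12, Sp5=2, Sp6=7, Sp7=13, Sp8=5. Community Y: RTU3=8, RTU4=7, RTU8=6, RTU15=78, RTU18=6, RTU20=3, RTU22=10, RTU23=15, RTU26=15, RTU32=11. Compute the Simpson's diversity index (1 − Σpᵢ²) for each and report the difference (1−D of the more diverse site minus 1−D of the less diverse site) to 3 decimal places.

0.026

Community X: N=118, proportions 0.05932, 0.50847, 0.10169, 0.10169, 0.01695, 0.05932, 0.11017, 0.04237, giving 1−D = 0.69951 (working shown to 5 dp, full precision carried).
Community Y: N=159, proportions 0.05031, 0.04403, 0.03774, 0.49057, 0.03774, 0.01887, 0.06289, 0.09434, 0.09434, 0.06918, giving 1−D = 0.72513.
Difference = |0.69951 − 0.72513| = 0.02562, i.e. 0.026 to 3 decimal places.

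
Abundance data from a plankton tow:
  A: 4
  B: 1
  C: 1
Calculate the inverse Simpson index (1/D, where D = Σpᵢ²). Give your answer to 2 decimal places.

2.00

Total N = 4+1+1 = 6, so the proportions are 0.66667, 0.16667, 0.16667 (working shown to 5 dp, full precision carried).
D = 0.66667² + 0.16667² + 0.16667² = 0.44444 + 0.02778 + 0.02778 = 0.50000.
So 1/D = 2.0000, i.e. 2.00 to 2 decimal places.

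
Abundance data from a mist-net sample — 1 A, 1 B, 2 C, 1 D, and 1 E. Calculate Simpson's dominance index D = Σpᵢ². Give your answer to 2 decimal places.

0.22

Total N = 1+1+2+1+1 = 6, so the proportions are 0.1667, 0.1667, 0.3333, 0.1667, 0.1667 (working shown to 4 dp, full precision carried).
D = 0.1667² + 0.1667² + 0.3333² + 0.1667² + 0.1667² = 0.0278 + 0.0278 + 0.1111 + 0.0278 + 0.0278 = 0.2222.
To 2 decimal places, D = 0.22.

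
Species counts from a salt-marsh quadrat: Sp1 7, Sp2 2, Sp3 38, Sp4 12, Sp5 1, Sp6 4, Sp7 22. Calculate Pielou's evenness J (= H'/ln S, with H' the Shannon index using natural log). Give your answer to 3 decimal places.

0.756

Total N = 7+2+38+12+1+4+22 = 86, so the proportions are 0.0814, 0.02326, 0.44186, 0.13953, 0.01163, 0.04651, 0.25581 (working shown to 5 dp, full precision carried).
H' = −Σ pᵢ ln pᵢ = −((-0.20418) + (-0.08747) + (-0.36089) + (-0.27481) + (-0.05179) + (-0.14270) + (-0.34875)) = 1.47059.
With S = 7 species, ln S = 1.94591, so J = 1.47059/1.94591 = 0.75573, i.e. 0.756 to 3 decimal places.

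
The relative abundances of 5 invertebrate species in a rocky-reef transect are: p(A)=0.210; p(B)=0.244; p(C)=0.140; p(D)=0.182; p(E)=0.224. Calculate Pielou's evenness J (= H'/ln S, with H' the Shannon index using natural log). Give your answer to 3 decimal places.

H' = −Σ pᵢ ln pᵢ = −((-0.32774) + (-0.34418) + (-0.27526) + (-0.31008) + (-0.33513)) = 1.59239 (working shown to 5 dp, full precision carried).
With S = 5 species, ln S = 1.60944, so J = 1.59239/1.60944 = 0.98940, i.e. 0.989 to 3 decimal places.

0.989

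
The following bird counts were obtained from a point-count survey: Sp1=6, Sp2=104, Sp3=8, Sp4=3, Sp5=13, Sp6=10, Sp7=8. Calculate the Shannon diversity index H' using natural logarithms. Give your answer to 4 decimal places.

1.1640

Total N = 6+104+8+3+13+10+8 = 152, so the proportions are 0.039474, 0.684211, 0.052632, 0.019737, 0.085526, 0.065789, 0.052632 (working shown to 6 dp, full precision carried).
Each pᵢ ln pᵢ term: 0.039474×(-3.232121)=-0.127584, 0.684211×(-0.379490)=-0.259651, 0.052632×(-2.944439)=-0.154970, 0.019737×(-3.925268)=-0.077472, 0.085526×(-2.458931)=-0.210303, 0.065789×(-2.721295)=-0.179033, 0.052632×(-2.944439)=-0.154970.
Sum = -1.163984, so H' = 1.1640.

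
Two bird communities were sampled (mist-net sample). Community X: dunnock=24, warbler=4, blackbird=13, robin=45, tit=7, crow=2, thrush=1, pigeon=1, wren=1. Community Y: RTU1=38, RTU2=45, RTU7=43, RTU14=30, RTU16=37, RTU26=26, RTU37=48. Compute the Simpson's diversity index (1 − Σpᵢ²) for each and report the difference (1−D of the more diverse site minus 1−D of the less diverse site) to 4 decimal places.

Community X: N=98, proportions 0.24489796, 0.04081633, 0.13265306, 0.45918367, 0.07142857, 0.02040816, 0.01020408, 0.01020408, 0.01020408, giving 1−D = 0.70408163 (working shown to 8 dp, full precision carried).
Community Y: N=267, proportions 0.1423221, 0.16853933, 0.16104869, 0.11235955, 0.13857678, 0.09737828, 0.17977528, giving 1−D = 0.85177236.
Difference = |0.70408163 − 0.85177236| = 0.14769073, i.e. 0.1477 to 4 decimal places.

0.1477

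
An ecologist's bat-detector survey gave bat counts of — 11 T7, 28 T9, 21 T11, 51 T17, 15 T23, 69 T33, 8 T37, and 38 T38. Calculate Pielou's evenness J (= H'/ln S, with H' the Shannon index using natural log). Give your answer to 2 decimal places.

0.90

Total N = 11+28+21+51+15+69+8+38 = 241, so the proportions are 0.0456, 0.1162, 0.0871, 0.2116, 0.0622, 0.2863, 0.0332, 0.1577 (working shown to 4 dp, full precision carried).
H' = −Σ pᵢ ln pᵢ = −((-0.1409) + (-0.2501) + (-0.2126) + (-0.3286) + (-0.1728) + (-0.3581) + (-0.1130) + (-0.2913)) = 1.8675.
With S = 8 species, ln S = 2.0794, so J = 1.8675/2.0794 = 0.8981, i.e. 0.90 to 2 decimal places.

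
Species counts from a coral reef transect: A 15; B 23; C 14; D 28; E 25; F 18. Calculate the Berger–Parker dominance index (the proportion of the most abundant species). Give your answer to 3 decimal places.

Total N = 15+23+14+28+25+18 = 123, so the proportions are 0.12195, 0.18699, 0.11382, 0.22764, 0.20325, 0.14634 (working shown to 5 dp, full precision carried).
The largest proportion is 0.22764, i.e. d = 0.228 to 3 decimal places.

0.228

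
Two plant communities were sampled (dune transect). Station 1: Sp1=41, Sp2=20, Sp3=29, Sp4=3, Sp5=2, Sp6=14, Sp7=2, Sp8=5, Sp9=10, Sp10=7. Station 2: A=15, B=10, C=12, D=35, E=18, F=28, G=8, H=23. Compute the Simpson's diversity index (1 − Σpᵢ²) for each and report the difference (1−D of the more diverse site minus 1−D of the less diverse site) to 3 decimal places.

0.034

Station 1: N=133, proportions 0.308271, 0.150376, 0.218045, 0.022556, 0.015038, 0.105263, 0.015038, 0.037594, 0.075188, 0.052632, giving 1−D = 0.812935 (working shown to 6 dp, full precision carried).
Station 2: N=149, proportions 0.100671, 0.067114, 0.080537, 0.234899, 0.120805, 0.187919, 0.053691, 0.154362, giving 1−D = 0.847079.
Difference = |0.812935 − 0.847079| = 0.034144, i.e. 0.034 to 3 decimal places.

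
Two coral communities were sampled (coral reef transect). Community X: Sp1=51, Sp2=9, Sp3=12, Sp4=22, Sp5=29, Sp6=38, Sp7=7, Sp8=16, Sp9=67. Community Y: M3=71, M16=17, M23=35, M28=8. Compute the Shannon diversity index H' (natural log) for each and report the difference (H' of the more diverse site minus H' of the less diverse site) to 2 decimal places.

0.84

Community X: N=251, proportions 0.2032, 0.0359, 0.0478, 0.0876, 0.1155, 0.1514, 0.0279, 0.0637, 0.2669, giving H' = 1.9649 (working shown to 4 dp, full precision carried).
Community Y: N=131, proportions 0.542, 0.1298, 0.2672, 0.0611, giving H' = 1.1203.
Difference = |1.9649 − 1.1203| = 0.8446, i.e. 0.84 to 2 decimal places.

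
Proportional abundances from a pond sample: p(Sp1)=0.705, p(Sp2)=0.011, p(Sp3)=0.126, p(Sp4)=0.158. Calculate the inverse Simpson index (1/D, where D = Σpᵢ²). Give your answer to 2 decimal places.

D = 0.705² + 0.011² + 0.126² + 0.158² = 0.49702 + 0.00012 + 0.01588 + 0.02496 = 0.53799 (working shown to 5 dp, full precision carried).
So 1/D = 1.8588, i.e. 1.86 to 2 decimal places.

1.86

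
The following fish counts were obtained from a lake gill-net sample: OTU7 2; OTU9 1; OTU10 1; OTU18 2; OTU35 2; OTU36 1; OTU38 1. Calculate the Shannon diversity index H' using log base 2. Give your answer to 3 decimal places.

2.722

Total N = 2+1+1+2+2+1+1 = 10, so the proportions are 0.2, 0.1, 0.1, 0.2, 0.2, 0.1, 0.1 (working shown to 5 dp, full precision carried).
Each pᵢ log₂ pᵢ term: 0.2×(-2.32193)=-0.46439, 0.1×(-3.32193)=-0.33219, 0.1×(-3.32193)=-0.33219, 0.2×(-2.32193)=-0.46439, 0.2×(-2.32193)=-0.46439, 0.1×(-3.32193)=-0.33219, 0.1×(-3.32193)=-0.33219.
Sum = -2.72193, so H' = 2.722.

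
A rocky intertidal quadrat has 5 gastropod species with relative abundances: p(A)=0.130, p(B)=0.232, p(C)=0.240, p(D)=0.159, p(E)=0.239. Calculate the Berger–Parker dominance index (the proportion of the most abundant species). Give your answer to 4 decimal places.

The largest proportion is 0.24, i.e. d = 0.2400 to 4 decimal places.

0.2400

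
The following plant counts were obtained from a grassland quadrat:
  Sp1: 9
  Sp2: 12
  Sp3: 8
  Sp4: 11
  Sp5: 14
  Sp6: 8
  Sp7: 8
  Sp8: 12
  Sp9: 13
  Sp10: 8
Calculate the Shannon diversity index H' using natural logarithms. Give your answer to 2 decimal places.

2.28

Total N = 9+12+8+11+14+8+8+12+13+8 = 103, so the proportions are 0.0874, 0.1165, 0.0777, 0.1068, 0.1359, 0.0777, 0.0777, 0.1165, 0.1262, 0.0777 (working shown to 4 dp, full precision carried).
Each pᵢ ln pᵢ term: 0.0874×(-2.4375)=-0.2130, 0.1165×(-2.1498)=-0.2505, 0.0777×(-2.5553)=-0.1985, 0.1068×(-2.2368)=-0.2389, 0.1359×(-1.9957)=-0.2713, 0.0777×(-2.5553)=-0.1985, 0.0777×(-2.5553)=-0.1985, 0.1165×(-2.1498)=-0.2505, 0.1262×(-2.0698)=-0.2612, 0.0777×(-2.5553)=-0.1985.
Sum = -2.2792, so H' = 2.28.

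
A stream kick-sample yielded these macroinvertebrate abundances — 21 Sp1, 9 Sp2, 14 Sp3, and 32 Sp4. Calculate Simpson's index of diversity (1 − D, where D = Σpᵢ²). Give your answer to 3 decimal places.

0.698

Total N = 21+9+14+32 = 76, so the proportions are 0.27632, 0.11842, 0.18421, 0.42105 (working shown to 5 dp, full precision carried).
D = 0.27632² + 0.11842² + 0.18421² + 0.42105² = 0.07635 + 0.01402 + 0.03393 + 0.17729 = 0.30159.
So 1 − D = 0.69841, i.e. 0.698 to 3 decimal places.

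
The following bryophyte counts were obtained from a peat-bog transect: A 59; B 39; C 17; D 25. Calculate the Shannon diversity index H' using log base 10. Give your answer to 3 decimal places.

0.558

Total N = 59+39+17+25 = 140, so the proportions are 0.42143, 0.27857, 0.12143, 0.17857 (working shown to 5 dp, full precision carried).
Each pᵢ log₁₀ pᵢ term: 0.42143×(-0.37528)=-0.15815, 0.27857×(-0.55506)=-0.15462, 0.12143×(-0.91568)=-0.11119, 0.17857×(-0.74819)=-0.13361.
Sum = -0.55757, so H' = 0.558.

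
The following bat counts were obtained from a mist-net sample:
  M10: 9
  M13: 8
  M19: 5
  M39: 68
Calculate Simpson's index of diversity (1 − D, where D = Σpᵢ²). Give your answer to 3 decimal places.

Total N = 9+8+5+68 = 90, so the proportions are 0.1, 0.08889, 0.05556, 0.75556 (working shown to 5 dp, full precision carried).
D = 0.1² + 0.08889² + 0.05556² + 0.75556² = 0.01000 + 0.00790 + 0.00309 + 0.57086 = 0.59185.
So 1 − D = 0.40815, i.e. 0.408 to 3 decimal places.

0.408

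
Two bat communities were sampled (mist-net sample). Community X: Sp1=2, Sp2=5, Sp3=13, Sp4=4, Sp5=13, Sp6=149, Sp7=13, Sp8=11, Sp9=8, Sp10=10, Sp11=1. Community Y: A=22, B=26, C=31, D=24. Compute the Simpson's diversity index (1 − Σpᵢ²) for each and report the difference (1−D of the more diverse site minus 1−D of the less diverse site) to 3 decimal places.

0.185

Community X: N=229, proportions 0.00873, 0.02183, 0.05677, 0.01747, 0.05677, 0.65066, 0.05677, 0.04803, 0.03493, 0.04367, 0.00437, giving 1−D = 0.56067 (working shown to 5 dp, full precision carried).
Community Y: N=103, proportions 0.21359, 0.25243, 0.30097, 0.23301, giving 1−D = 0.74578.
Difference = |0.56067 − 0.74578| = 0.18511, i.e. 0.185 to 3 decimal places.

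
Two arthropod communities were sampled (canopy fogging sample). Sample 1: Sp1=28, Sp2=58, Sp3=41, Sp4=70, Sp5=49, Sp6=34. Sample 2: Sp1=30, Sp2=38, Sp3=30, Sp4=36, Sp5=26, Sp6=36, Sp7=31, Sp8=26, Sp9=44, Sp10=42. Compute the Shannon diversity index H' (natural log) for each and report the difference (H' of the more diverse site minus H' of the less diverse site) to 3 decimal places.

0.542

Sample 1: N=280, proportions 0.1, 0.20714, 0.14643, 0.25, 0.175, 0.12143, giving H' = 1.74531 (working shown to 5 dp, full precision carried).
Sample 2: N=339, proportions 0.0885, 0.11209, 0.0885, 0.10619, 0.0767, 0.10619, 0.09145, 0.0767, 0.12979, 0.12389, giving H' = 2.28714.
Difference = |1.74531 − 2.28714| = 0.54183, i.e. 0.542 to 3 decimal places.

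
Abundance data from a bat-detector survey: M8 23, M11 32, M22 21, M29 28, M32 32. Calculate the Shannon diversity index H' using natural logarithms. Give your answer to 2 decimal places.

Total N = 23+32+21+28+32 = 136, so the proportions are 0.1691, 0.2353, 0.1544, 0.2059, 0.2353 (working shown to 4 dp, full precision carried).
Each pᵢ ln pᵢ term: 0.1691×(-1.7772)=-0.3005, 0.2353×(-1.4469)=-0.3405, 0.1544×(-1.8681)=-0.2885, 0.2059×(-1.5805)=-0.3254, 0.2353×(-1.4469)=-0.3405.
Sum = -1.5953, so H' = 1.60.

1.60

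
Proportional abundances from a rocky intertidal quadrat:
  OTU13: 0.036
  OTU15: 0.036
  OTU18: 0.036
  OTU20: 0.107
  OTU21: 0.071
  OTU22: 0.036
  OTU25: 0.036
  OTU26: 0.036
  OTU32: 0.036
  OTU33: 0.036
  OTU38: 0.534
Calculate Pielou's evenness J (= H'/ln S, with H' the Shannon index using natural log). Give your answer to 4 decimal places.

0.7170

H' = −Σ pᵢ ln pᵢ = −((-0.119673) + (-0.119673) + (-0.119673) + (-0.239137) + (-0.187800) + (-0.119673) + (-0.119673) + (-0.119673) + (-0.119673) + (-0.119673) + (-0.335010)) = 1.719327 (working shown to 6 dp, full precision carried).
With S = 11 species, ln S = 2.397895, so J = 1.719327/2.397895 = 0.717015, i.e. 0.7170 to 4 decimal places.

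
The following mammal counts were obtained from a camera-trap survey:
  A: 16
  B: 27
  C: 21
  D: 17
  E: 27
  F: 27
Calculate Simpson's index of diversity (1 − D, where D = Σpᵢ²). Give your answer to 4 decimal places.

Total N = 16+27+21+17+27+27 = 135, so the proportions are 0.118519, 0.2, 0.155556, 0.125926, 0.2, 0.2 (working shown to 6 dp, full precision carried).
D = 0.118519² + 0.2² + 0.155556² + 0.125926² + 0.2² + 0.2² = 0.014047 + 0.040000 + 0.024198 + 0.015857 + 0.040000 + 0.040000 = 0.174102.
So 1 − D = 0.825898, i.e. 0.8259 to 4 decimal places.

0.8259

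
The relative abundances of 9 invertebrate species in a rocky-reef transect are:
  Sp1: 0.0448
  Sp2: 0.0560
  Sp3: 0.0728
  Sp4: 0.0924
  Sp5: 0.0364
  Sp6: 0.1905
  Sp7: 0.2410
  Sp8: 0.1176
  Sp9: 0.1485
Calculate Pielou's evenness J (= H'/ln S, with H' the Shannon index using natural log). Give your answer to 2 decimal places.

0.92

H' = −Σ pᵢ ln pᵢ = −((-0.1391) + (-0.1614) + (-0.1907) + (-0.2201) + (-0.1206) + (-0.3159) + (-0.3429) + (-0.2517) + (-0.2832)) = 2.0257 (working shown to 4 dp, full precision carried).
With S = 9 species, ln S = 2.1972, so J = 2.0257/2.1972 = 0.9219, i.e. 0.92 to 2 decimal places.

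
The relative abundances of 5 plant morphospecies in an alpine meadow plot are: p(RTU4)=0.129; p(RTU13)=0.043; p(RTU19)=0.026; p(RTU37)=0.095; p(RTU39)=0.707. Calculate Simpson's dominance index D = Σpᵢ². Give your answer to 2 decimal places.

0.53

D = 0.129² + 0.043² + 0.026² + 0.095² + 0.707² = 0.0166 + 0.0018 + 0.0007 + 0.0090 + 0.4998 = 0.5280 (working shown to 4 dp, full precision carried).
To 2 decimal places, D = 0.53.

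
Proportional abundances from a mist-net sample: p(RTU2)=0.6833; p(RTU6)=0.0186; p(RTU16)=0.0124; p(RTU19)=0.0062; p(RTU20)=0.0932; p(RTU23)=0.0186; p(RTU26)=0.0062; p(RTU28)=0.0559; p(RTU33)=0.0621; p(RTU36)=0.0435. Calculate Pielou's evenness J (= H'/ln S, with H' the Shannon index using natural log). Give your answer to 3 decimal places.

0.529

H' = −Σ pᵢ ln pᵢ = −((-0.26022) + (-0.07411) + (-0.05444) + (-0.03152) + (-0.22116) + (-0.07411) + (-0.03152) + (-0.16123) + (-0.17258) + (-0.13637)) = 1.21725 (working shown to 5 dp, full precision carried).
With S = 10 species, ln S = 2.30259, so J = 1.21725/2.30259 = 0.52864, i.e. 0.529 to 3 decimal places.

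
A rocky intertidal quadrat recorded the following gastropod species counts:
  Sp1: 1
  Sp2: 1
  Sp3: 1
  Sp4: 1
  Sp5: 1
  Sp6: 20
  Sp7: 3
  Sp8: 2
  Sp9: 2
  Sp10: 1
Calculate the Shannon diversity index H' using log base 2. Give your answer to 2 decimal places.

Total N = 1+1+1+1+1+20+3+2+2+1 = 33, so the proportions are 0.0303, 0.0303, 0.0303, 0.0303, 0.0303, 0.6061, 0.0909, 0.0606, 0.0606, 0.0303 (working shown to 4 dp, full precision carried).
Each pᵢ log₂ pᵢ term: 0.0303×(-5.0444)=-0.1529, 0.0303×(-5.0444)=-0.1529, 0.0303×(-5.0444)=-0.1529, 0.0303×(-5.0444)=-0.1529, 0.0303×(-5.0444)=-0.1529, 0.6061×(-0.7225)=-0.4379, 0.0909×(-3.4594)=-0.3145, 0.0606×(-4.0444)=-0.2451, 0.0606×(-4.0444)=-0.2451, 0.0303×(-5.0444)=-0.1529.
Sum = -2.1597, so H' = 2.16.

2.16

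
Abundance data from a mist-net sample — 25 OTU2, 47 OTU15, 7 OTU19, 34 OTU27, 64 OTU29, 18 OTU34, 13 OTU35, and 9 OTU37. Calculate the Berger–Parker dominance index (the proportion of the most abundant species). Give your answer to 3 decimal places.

Total N = 25+47+7+34+64+18+13+9 = 217, so the proportions are 0.11521, 0.21659, 0.03226, 0.15668, 0.29493, 0.08295, 0.05991, 0.04147 (working shown to 5 dp, full precision carried).
The largest proportion is 0.29493, i.e. d = 0.295 to 3 decimal places.

0.295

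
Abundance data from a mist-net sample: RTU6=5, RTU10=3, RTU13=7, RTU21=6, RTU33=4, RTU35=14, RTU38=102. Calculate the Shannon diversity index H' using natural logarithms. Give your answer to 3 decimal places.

Total N = 5+3+7+6+4+14+102 = 141, so the proportions are 0.03546, 0.02128, 0.04965, 0.04255, 0.02837, 0.09929, 0.7234 (working shown to 5 dp, full precision carried).
Each pᵢ ln pᵢ term: 0.03546×(-3.33932)=-0.11842, 0.02128×(-3.85015)=-0.08192, 0.04965×(-3.00285)=-0.14908, 0.04255×(-3.15700)=-0.13434, 0.02837×(-3.56247)=-0.10106, 0.09929×(-2.30970)=-0.22933, 0.7234×(-0.32379)=-0.23423.
Sum = -1.04838, so H' = 1.048.

1.048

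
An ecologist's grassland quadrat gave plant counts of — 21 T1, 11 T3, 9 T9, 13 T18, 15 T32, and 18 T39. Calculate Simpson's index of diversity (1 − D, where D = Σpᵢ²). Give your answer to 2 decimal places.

Total N = 21+11+9+13+15+18 = 87, so the proportions are 0.2414, 0.1264, 0.1034, 0.1494, 0.1724, 0.2069 (working shown to 4 dp, full precision carried).
D = 0.2414² + 0.1264² + 0.1034² + 0.1494² + 0.1724² + 0.2069² = 0.0583 + 0.0160 + 0.0107 + 0.0223 + 0.0297 + 0.0428 = 0.1798.
So 1 − D = 0.8202, i.e. 0.82 to 2 decimal places.

0.82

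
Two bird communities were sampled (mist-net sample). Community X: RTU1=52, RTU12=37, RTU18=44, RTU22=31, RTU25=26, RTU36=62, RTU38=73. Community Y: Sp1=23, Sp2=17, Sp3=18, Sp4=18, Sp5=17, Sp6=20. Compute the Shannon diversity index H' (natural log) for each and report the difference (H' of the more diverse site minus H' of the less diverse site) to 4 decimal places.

Community X: N=325, proportions 0.16, 0.113846, 0.135385, 0.095385, 0.08, 0.190769, 0.224615, giving H' = 1.888985 (working shown to 6 dp, full precision carried).
Community Y: N=113, proportions 0.20354, 0.150442, 0.159292, 0.159292, 0.150442, 0.176991, giving H' = 1.785674.
Difference = |1.888985 − 1.785674| = 0.103311, i.e. 0.1033 to 4 decimal places.

0.1033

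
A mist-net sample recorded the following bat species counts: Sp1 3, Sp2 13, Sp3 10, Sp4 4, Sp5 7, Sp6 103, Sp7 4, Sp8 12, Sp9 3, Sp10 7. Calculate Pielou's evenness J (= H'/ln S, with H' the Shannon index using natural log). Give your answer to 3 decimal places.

0.628

Total N = 3+13+10+4+7+103+4+12+3+7 = 166, so the proportions are 0.01807, 0.07831, 0.06024, 0.0241, 0.04217, 0.62048, 0.0241, 0.07229, 0.01807, 0.04217 (working shown to 5 dp, full precision carried).
H' = −Σ pᵢ ln pᵢ = −((-0.07253) + (-0.19947) + (-0.16924) + (-0.08978) + (-0.13351) + (-0.29613) + (-0.08978) + (-0.18991) + (-0.07253) + (-0.13351)) = 1.44638.
With S = 10 species, ln S = 2.30259, so J = 1.44638/2.30259 = 0.62815, i.e. 0.628 to 3 decimal places.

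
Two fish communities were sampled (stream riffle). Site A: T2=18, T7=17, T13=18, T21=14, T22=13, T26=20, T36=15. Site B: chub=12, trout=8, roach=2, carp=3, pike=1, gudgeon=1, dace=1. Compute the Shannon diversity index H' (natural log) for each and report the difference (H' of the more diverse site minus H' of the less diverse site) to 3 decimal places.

0.430

Site A: N=115, proportions 0.15652, 0.14783, 0.15652, 0.12174, 0.11304, 0.17391, 0.13043, giving H' = 1.93585 (working shown to 5 dp, full precision carried).
Site B: N=28, proportions 0.42857, 0.28571, 0.07143, 0.10714, 0.03571, 0.03571, 0.03571, giving H' = 1.50590.
Difference = |1.93585 − 1.50590| = 0.42995, i.e. 0.430 to 3 decimal places.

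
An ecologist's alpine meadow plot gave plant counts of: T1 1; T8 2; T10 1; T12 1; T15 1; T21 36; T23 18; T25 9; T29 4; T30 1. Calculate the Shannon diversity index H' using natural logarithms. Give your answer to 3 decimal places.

Total N = 1+2+1+1+1+36+18+9+4+1 = 74, so the proportions are 0.01351, 0.02703, 0.01351, 0.01351, 0.01351, 0.48649, 0.24324, 0.12162, 0.05405, 0.01351 (working shown to 5 dp, full precision carried).
Each pᵢ ln pᵢ term: 0.01351×(-4.30407)=-0.05816, 0.02703×(-3.61092)=-0.09759, 0.01351×(-4.30407)=-0.05816, 0.01351×(-4.30407)=-0.05816, 0.01351×(-4.30407)=-0.05816, 0.48649×(-0.72055)=-0.35054, 0.24324×(-1.41369)=-0.34387, 0.12162×(-2.10684)=-0.25624, 0.05405×(-2.91777)=-0.15772, 0.01351×(-4.30407)=-0.05816.
Sum = -1.49677, so H' = 1.497.

1.497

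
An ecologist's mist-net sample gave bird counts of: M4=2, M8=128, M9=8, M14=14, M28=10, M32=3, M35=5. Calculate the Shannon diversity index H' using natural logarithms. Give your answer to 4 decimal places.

Total N = 2+128+8+14+10+3+5 = 170, so the proportions are 0.011765, 0.752941, 0.047059, 0.082353, 0.058824, 0.017647, 0.029412 (working shown to 6 dp, full precision carried).
Each pᵢ ln pᵢ term: 0.011765×(-4.442651)=-0.052266, 0.752941×(-0.283768)=-0.213661, 0.047059×(-3.056357)=-0.143829, 0.082353×(-2.496741)=-0.205614, 0.058824×(-2.833213)=-0.166660, 0.017647×(-4.037186)=-0.071244, 0.029412×(-3.526361)=-0.103716.
Sum = -0.956990, so H' = 0.9570.

0.9570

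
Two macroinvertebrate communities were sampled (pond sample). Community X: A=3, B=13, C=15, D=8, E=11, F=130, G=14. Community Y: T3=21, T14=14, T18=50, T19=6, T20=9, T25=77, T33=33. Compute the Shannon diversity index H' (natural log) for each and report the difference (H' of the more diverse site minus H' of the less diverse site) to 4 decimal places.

Community X: N=194, proportions 0.015464, 0.06701, 0.07732, 0.041237, 0.056701, 0.670103, 0.072165, giving H' = 1.195695 (working shown to 6 dp, full precision carried).
Community Y: N=210, proportions 0.1, 0.066667, 0.238095, 0.028571, 0.042857, 0.366667, 0.157143, giving H' = 1.647744.
Difference = |1.195695 − 1.647744| = 0.452049, i.e. 0.4520 to 4 decimal places.

0.4520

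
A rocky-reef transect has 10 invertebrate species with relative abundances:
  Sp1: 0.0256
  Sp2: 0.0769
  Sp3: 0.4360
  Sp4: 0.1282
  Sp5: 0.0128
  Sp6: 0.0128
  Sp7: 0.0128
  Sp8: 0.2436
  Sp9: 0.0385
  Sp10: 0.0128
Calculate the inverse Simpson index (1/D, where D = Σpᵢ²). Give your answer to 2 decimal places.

D = 0.0256² + 0.0769² + 0.436² + 0.1282² + 0.0128² + 0.0128² + 0.0128² + 0.2436² + 0.0385² + 0.0128² = 0.000655 + 0.005914 + 0.190096 + 0.016435 + 0.000164 + 0.000164 + 0.000164 + 0.059341 + 0.001482 + 0.000164 = 0.274579 (working shown to 6 dp, full precision carried).
So 1/D = 3.6419, i.e. 3.64 to 2 decimal places.

3.64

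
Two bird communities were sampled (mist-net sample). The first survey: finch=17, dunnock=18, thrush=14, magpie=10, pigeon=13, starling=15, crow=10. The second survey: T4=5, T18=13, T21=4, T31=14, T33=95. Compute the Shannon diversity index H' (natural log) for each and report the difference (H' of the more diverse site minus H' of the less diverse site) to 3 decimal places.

0.991

The first survey: N=97, proportions 0.17526, 0.18557, 0.14433, 0.10309, 0.13402, 0.15464, 0.10309, giving H' = 1.92363 (working shown to 5 dp, full precision carried).
The second survey: N=131, proportions 0.03817, 0.09924, 0.03053, 0.10687, 0.72519, giving H' = 0.93244.
Difference = |1.92363 − 0.93244| = 0.99119, i.e. 0.991 to 3 decimal places.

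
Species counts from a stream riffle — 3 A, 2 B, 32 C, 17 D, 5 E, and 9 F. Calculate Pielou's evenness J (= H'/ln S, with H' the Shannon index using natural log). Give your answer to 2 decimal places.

0.78

Total N = 3+2+32+17+5+9 = 68, so the proportions are 0.0441, 0.0294, 0.4706, 0.25, 0.0735, 0.1324 (working shown to 4 dp, full precision carried).
H' = −Σ pᵢ ln pᵢ = −((-0.1377) + (-0.1037) + (-0.3547) + (-0.3466) + (-0.1919) + (-0.2677)) = 1.4023.
With S = 6 species, ln S = 1.7918, so J = 1.4023/1.7918 = 0.7826, i.e. 0.78 to 2 decimal places.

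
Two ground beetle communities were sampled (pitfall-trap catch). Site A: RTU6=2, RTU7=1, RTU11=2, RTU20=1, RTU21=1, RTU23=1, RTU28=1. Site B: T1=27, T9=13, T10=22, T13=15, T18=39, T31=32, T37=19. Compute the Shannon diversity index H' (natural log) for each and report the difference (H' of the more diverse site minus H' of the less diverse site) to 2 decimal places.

Site A: N=9, proportions 0.2222, 0.1111, 0.2222, 0.1111, 0.1111, 0.1111, 0.1111, giving H' = 1.8892 (working shown to 4 dp, full precision carried).
Site B: N=167, proportions 0.1617, 0.0778, 0.1317, 0.0898, 0.2335, 0.1916, 0.1138, giving H' = 1.8804.
Difference = |1.8892 − 1.8804| = 0.0088, i.e. 0.01 to 2 decimal places.

0.01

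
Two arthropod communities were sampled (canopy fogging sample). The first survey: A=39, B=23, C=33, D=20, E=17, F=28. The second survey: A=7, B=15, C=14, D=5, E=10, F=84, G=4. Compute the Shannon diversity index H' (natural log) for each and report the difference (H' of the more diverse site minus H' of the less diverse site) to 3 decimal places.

The first survey: N=160, proportions 0.24375, 0.14375, 0.20625, 0.125, 0.10625, 0.175, giving H' = 1.75167 (working shown to 5 dp, full precision carried).
The second survey: N=139, proportions 0.05036, 0.10791, 0.10072, 0.03597, 0.07194, 0.60432, 0.02878, giving H' = 1.33738.
Difference = |1.75167 − 1.33738| = 0.41429, i.e. 0.414 to 3 decimal places.

0.414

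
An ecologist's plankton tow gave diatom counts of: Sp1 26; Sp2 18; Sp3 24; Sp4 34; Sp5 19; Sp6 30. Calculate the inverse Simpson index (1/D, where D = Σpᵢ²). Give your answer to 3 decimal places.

Total N = 26+18+24+34+19+30 = 151, so the proportions are 0.1721854, 0.1192053, 0.1589404, 0.2251656, 0.1258278, 0.1986755 (working shown to 7 dp, full precision carried).
D = 0.1721854² + 0.1192053² + 0.1589404² + 0.2251656² + 0.1258278² + 0.1986755² = 0.0296478 + 0.0142099 + 0.0252620 + 0.0506995 + 0.0158326 + 0.0394720 = 0.1751239.
So 1/D = 5.71024, i.e. 5.710 to 3 decimal places.

5.710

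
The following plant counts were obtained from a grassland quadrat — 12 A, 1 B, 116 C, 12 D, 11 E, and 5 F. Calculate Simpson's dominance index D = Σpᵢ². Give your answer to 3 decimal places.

0.564

Total N = 12+1+116+12+11+5 = 157, so the proportions are 0.07643, 0.00637, 0.73885, 0.07643, 0.07006, 0.03185 (working shown to 5 dp, full precision carried).
D = 0.07643² + 0.00637² + 0.73885² + 0.07643² + 0.07006² + 0.03185² = 0.00584 + 0.00004 + 0.54590 + 0.00584 + 0.00491 + 0.00101 = 0.56355.
To 3 decimal places, D = 0.564.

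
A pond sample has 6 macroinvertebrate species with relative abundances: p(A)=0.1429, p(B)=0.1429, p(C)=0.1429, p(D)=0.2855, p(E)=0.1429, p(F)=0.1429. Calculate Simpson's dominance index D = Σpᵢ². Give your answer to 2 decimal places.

0.18

D = 0.1429² + 0.1429² + 0.1429² + 0.2855² + 0.1429² + 0.1429² = 0.0204 + 0.0204 + 0.0204 + 0.0815 + 0.0204 + 0.0204 = 0.1836 (working shown to 4 dp, full precision carried).
To 2 decimal places, D = 0.18.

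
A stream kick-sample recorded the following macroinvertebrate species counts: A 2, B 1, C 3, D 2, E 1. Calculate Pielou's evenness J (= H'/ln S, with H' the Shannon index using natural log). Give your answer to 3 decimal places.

Total N = 2+1+3+2+1 = 9, so the proportions are 0.22222, 0.11111, 0.33333, 0.22222, 0.11111 (working shown to 5 dp, full precision carried).
H' = −Σ pᵢ ln pᵢ = −((-0.33424) + (-0.24414) + (-0.36620) + (-0.33424) + (-0.24414)) = 1.52296.
With S = 5 species, ln S = 1.60944, so J = 1.52296/1.60944 = 0.94627, i.e. 0.946 to 3 decimal places.

0.946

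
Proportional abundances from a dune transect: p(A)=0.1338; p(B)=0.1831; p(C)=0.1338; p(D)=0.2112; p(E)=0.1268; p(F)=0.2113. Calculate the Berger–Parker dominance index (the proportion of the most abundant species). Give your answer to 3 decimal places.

The largest proportion is 0.2113, i.e. d = 0.211 to 3 decimal places.

0.211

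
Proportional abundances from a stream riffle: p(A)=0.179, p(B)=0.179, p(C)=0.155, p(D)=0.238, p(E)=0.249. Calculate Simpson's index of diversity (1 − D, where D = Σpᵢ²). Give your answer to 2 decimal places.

D = 0.179² + 0.179² + 0.155² + 0.238² + 0.249² = 0.0320 + 0.0320 + 0.0240 + 0.0566 + 0.0620 = 0.2068 (working shown to 4 dp, full precision carried).
So 1 − D = 0.7932, i.e. 0.79 to 2 decimal places.

0.79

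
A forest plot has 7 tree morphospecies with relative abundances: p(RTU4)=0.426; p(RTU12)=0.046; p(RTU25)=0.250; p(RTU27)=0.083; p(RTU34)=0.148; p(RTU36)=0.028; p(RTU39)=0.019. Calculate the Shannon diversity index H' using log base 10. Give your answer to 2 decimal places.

0.66

Each pᵢ log₁₀ pᵢ term (working shown to 4 dp, full precision carried): 0.426×(-0.3706)=-0.1579, 0.046×(-1.3372)=-0.0615, 0.25×(-0.6021)=-0.1505, 0.083×(-1.0809)=-0.0897, 0.148×(-0.8297)=-0.1228, 0.028×(-1.5528)=-0.0435, 0.019×(-1.7212)=-0.0327.
Sum = -0.6586, so H' = 0.66.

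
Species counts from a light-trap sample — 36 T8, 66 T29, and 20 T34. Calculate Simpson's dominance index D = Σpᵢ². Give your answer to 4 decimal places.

Total N = 36+66+20 = 122, so the proportions are 0.295082, 0.540984, 0.163934 (working shown to 6 dp, full precision carried).
D = 0.295082² + 0.540984² + 0.163934² = 0.087073 + 0.292663 + 0.026874 = 0.406611.
To 4 decimal places, D = 0.4066.

0.4066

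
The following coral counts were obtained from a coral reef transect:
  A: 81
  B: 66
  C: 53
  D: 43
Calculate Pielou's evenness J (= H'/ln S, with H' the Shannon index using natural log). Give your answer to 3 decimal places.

0.980

Total N = 81+66+53+43 = 243, so the proportions are 0.33333, 0.2716, 0.21811, 0.17695 (working shown to 5 dp, full precision carried).
H' = −Σ pᵢ ln pᵢ = −((-0.36620) + (-0.35401) + (-0.33213) + (-0.30646)) = 1.35880.
With S = 4 species, ln S = 1.38629, so J = 1.35880/1.38629 = 0.98017, i.e. 0.980 to 3 decimal places.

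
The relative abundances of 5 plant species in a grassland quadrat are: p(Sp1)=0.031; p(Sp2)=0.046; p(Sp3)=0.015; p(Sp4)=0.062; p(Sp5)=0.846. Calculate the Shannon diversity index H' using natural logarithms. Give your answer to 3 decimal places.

Each pᵢ ln pᵢ term (working shown to 5 dp, full precision carried): 0.031×(-3.47377)=-0.10769, 0.046×(-3.07911)=-0.14164, 0.015×(-4.19971)=-0.06300, 0.062×(-2.78062)=-0.17240, 0.846×(-0.16724)=-0.14148.
Sum = -0.62620, so H' = 0.626.

0.626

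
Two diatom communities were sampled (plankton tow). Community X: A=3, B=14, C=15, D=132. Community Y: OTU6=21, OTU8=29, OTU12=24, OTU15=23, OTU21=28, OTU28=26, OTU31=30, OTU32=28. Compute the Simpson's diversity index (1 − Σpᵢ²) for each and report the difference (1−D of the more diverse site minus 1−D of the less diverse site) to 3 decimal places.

Community X: N=164, proportions 0.0182927, 0.0853659, 0.0914634, 0.804878, giving 1−D = 0.3361838 (working shown to 7 dp, full precision carried).
Community Y: N=209, proportions 0.1004785, 0.138756, 0.1148325, 0.1100478, 0.1339713, 0.1244019, 0.1435407, 0.1339713, giving 1−D = 0.8733774.
Difference = |0.3361838 − 0.8733774| = 0.5371936, i.e. 0.537 to 3 decimal places.

0.537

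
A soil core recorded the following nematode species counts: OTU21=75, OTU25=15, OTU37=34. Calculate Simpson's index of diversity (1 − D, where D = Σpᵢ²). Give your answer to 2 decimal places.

Total N = 75+15+34 = 124, so the proportions are 0.6048, 0.121, 0.2742 (working shown to 4 dp, full precision carried).
D = 0.6048² + 0.121² + 0.2742² = 0.3658 + 0.0146 + 0.0752 = 0.4556.
So 1 − D = 0.5444, i.e. 0.54 to 2 decimal places.

0.54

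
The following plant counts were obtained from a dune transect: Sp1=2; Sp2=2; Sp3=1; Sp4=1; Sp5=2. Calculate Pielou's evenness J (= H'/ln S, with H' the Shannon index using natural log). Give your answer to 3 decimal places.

0.969

Total N = 2+2+1+1+2 = 8, so the proportions are 0.25, 0.25, 0.125, 0.125, 0.25 (working shown to 5 dp, full precision carried).
H' = −Σ pᵢ ln pᵢ = −((-0.34657) + (-0.34657) + (-0.25993) + (-0.25993) + (-0.34657)) = 1.55958.
With S = 5 species, ln S = 1.60944, so J = 1.55958/1.60944 = 0.96902, i.e. 0.969 to 3 decimal places.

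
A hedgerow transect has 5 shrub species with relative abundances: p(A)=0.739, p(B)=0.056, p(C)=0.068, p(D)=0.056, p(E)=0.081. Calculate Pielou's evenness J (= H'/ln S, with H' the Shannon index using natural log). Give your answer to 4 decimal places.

H' = −Σ pᵢ ln pᵢ = −((-0.223516) + (-0.161415) + (-0.182801) + (-0.161415) + (-0.203578)) = 0.932724 (working shown to 6 dp, full precision carried).
With S = 5 species, ln S = 1.609438, so J = 0.932724/1.609438 = 0.579534, i.e. 0.5795 to 4 decimal places.

0.5795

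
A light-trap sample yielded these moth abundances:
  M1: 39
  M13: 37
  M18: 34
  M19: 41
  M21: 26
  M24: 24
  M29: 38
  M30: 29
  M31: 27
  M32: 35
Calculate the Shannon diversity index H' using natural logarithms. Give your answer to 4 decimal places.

2.2872

Total N = 39+37+34+41+26+24+38+29+27+35 = 330, so the proportions are 0.118182, 0.112121, 0.10303, 0.124242, 0.078788, 0.072727, 0.115152, 0.087879, 0.081818, 0.106061 (working shown to 6 dp, full precision carried).
Each pᵢ ln pᵢ term: 0.118182×(-2.135531)=-0.252381, 0.112121×(-2.188175)=-0.245341, 0.10303×(-2.272732)=-0.234160, 0.124242×(-2.085521)=-0.259110, 0.078788×(-2.540996)=-0.200200, 0.072727×(-2.621039)=-0.190621, 0.115152×(-2.161506)=-0.248901, 0.087879×(-2.431797)=-0.213703, 0.081818×(-2.503256)=-0.204812, 0.106061×(-2.243745)=-0.237973.
Sum = -2.287202, so H' = 2.2872.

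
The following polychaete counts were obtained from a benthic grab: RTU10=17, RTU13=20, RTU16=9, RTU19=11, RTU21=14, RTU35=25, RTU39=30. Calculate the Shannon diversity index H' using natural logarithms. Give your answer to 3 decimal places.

Total N = 17+20+9+11+14+25+30 = 126, so the proportions are 0.13492, 0.15873, 0.07143, 0.0873, 0.11111, 0.19841, 0.2381 (working shown to 5 dp, full precision carried).
Each pᵢ ln pᵢ term: 0.13492×(-2.00307)=-0.27026, 0.15873×(-1.84055)=-0.29215, 0.07143×(-2.63906)=-0.18850, 0.0873×(-2.43839)=-0.21288, 0.11111×(-2.19722)=-0.24414, 0.19841×(-1.61741)=-0.32091, 0.2381×(-1.43508)=-0.34169.
Sum = -1.87052, so H' = 1.871.

1.871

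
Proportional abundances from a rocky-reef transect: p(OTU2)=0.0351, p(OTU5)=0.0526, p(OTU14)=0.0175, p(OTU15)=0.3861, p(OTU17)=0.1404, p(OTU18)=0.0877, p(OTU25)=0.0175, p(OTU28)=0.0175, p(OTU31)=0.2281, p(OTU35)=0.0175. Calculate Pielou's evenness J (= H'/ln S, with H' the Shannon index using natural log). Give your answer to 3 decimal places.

H' = −Σ pᵢ ln pᵢ = −((-0.11757) + (-0.15491) + (-0.07080) + (-0.36744) + (-0.27564) + (-0.21345) + (-0.07080) + (-0.07080) + (-0.33713) + (-0.07080)) = 1.74932 (working shown to 5 dp, full precision carried).
With S = 10 species, ln S = 2.30259, so J = 1.74932/2.30259 = 0.75972, i.e. 0.760 to 3 decimal places.

0.760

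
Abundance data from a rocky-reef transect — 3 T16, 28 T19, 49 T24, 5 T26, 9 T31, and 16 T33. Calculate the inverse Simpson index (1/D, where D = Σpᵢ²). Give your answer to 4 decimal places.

3.4027

Total N = 3+28+49+5+9+16 = 110, so the proportions are 0.02727273, 0.25454545, 0.44545455, 0.04545455, 0.08181818, 0.14545455 (working shown to 8 dp, full precision carried).
D = 0.02727273² + 0.25454545² + 0.44545455² + 0.04545455² + 0.08181818² + 0.14545455² = 0.00074380 + 0.06479339 + 0.19842975 + 0.00206612 + 0.00669421 + 0.02115702 = 0.29388430.
So 1/D = 3.402700, i.e. 3.4027 to 4 decimal places.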